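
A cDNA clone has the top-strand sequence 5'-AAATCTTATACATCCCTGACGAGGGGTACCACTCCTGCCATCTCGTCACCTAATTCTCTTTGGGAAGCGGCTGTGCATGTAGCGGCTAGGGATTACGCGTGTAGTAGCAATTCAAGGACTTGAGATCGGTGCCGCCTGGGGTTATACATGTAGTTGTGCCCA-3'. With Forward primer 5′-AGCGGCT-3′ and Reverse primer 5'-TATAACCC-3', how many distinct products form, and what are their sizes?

The forward primer AGCGGCT matches the top strand at positions 66–72, 81–87.
The reverse primer's reverse complement is GGGTTATA, matching at positions 139–146.
Each forward site pairs with the reverse site to give a product ending at position 146: sizes 81, 66 bp.

Two products: 81 bp, 66 bp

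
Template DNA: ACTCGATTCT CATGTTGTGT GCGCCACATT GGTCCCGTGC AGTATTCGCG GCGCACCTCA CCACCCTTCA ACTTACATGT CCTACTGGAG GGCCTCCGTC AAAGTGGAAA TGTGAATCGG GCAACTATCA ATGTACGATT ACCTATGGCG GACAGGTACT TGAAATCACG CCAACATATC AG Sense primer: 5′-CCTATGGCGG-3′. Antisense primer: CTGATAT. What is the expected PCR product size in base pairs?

41 bp

The forward primer matches the template at positions 142–151.
Reverse complement of the reverse primer: ATATCAG. This occurs on the top strand at positions 176–182.
Product length = (reverse-primer end) − (forward-primer start) + 1 = 182 − 142 + 1 = 41 bp.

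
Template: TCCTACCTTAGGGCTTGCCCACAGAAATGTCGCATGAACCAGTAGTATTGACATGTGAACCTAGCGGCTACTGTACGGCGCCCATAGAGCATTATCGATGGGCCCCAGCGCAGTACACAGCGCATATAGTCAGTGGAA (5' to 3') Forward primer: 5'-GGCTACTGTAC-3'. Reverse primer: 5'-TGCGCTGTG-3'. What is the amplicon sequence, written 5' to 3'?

5'-GGCTACTGTACGGCGCCCATAGAGCATTATCGATGGGCCCCAGCGCAGTACACAGCGCA-3'

Forward primer GGCTACTGTAC is found on the top strand at positions 66–76.
Taking the reverse complement of TGCGCTGTG gives CACAGCGCA, found at positions 116–124 on the template; the primer anneals here to the top strand with its 3' end pointing upstream.
The product is the template from position 66 through 124 (59 bp).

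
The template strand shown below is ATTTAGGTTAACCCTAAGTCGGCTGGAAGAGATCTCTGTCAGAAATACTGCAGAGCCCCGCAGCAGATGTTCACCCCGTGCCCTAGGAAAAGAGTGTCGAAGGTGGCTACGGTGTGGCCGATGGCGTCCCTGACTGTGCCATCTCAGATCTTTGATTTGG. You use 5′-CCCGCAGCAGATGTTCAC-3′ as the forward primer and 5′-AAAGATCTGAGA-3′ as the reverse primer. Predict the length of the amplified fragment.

Forward primer CCCGCAGCAGATGTTCAC is found on the top strand at positions 57–74.
Taking the reverse complement of AAAGATCTGAGA gives TCTCAGATCTTT, found at positions 142–153 on the template; the primer anneals here to the top strand with its 3' end pointing upstream.
Amplicon spans positions 57–153: 97 bp.

97 bp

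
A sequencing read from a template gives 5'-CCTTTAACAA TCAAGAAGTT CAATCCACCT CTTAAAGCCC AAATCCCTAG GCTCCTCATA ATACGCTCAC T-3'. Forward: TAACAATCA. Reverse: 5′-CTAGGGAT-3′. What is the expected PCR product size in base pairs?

46 bp

The forward primer matches the template at positions 5–13.
Reverse complement of the reverse primer: ATCCCTAG. This occurs on the top strand at positions 43–50.
The product runs from position 5 to position 50, so its length is 50 − 5 + 1 = 46 bp.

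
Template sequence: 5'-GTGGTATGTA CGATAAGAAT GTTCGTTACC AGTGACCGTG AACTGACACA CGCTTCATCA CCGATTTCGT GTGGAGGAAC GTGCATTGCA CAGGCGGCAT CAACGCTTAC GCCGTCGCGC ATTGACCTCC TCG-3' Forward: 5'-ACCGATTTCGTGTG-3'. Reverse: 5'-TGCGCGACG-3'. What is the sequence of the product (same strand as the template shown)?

The forward primer matches the template at positions 60–73.
The reverse primer's reverse complement is CGTCGCGCA, which matches the template at positions 113–121.
The product is the template from position 60 through 121 (62 bp).

5'-ACCGATTTCGTGTGGAGGAACGTGCATTGCACAGGCGGCATCAACGCTTACGCCGTCGCGCA-3'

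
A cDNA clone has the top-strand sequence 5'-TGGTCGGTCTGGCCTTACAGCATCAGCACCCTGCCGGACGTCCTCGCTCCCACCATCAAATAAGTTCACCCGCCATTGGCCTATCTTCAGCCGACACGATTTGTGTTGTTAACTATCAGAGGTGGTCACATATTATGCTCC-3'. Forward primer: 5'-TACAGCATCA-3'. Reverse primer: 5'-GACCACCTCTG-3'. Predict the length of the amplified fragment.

112 bp

The forward primer matches the template at positions 16–25.
Reverse complement of the reverse primer: CAGAGGTGGTC. This occurs on the top strand at positions 117–127.
Amplicon spans positions 16–127: 112 bp.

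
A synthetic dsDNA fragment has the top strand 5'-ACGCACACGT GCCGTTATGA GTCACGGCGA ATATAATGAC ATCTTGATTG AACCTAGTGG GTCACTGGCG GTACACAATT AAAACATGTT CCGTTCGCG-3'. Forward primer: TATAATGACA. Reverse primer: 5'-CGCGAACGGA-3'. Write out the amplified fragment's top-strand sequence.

5'-TATAATGACATCTTGATTGAACCTAGTGGGTCACTGGCGGTACACAATTAAAACATGTTCCGTTCGCG-3'

Forward primer TATAATGACA is found on the top strand at positions 32–41.
Reverse complement of the reverse primer: TCCGTTCGCG. This occurs on the top strand at positions 90–99.
The product is the template from position 32 through 99 (68 bp).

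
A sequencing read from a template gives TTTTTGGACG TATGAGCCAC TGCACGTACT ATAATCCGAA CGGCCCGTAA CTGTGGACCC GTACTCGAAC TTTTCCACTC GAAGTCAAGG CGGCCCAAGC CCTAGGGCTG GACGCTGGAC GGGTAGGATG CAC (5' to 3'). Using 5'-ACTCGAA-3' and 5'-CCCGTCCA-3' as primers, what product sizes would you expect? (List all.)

61 bp, 47 bp

The forward primer ACTCGAA matches the top strand at positions 63–69, 77–83.
The reverse primer's reverse complement is TGGACGGG, matching at positions 116–123.
Each forward site pairs with the reverse site to give a product ending at position 123: sizes 61, 47 bp.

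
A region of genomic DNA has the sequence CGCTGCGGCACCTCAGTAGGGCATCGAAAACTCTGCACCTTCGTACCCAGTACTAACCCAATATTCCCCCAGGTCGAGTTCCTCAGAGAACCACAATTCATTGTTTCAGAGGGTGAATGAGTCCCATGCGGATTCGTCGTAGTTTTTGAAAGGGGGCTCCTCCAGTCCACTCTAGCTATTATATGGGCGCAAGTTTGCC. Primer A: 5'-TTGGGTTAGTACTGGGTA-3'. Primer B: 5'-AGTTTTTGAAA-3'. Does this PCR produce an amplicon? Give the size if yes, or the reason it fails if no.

No product — the primers' 3' ends point away from each other.

Primer A (TTGGGTTAGTACTGGGTA) has reverse complement TACCCAGTACTAACCCAA, which matches the top strand at positions 44–61; primer A anneals to the top strand there with its 3' end pointing upstream toward position 44.
Primer B (AGTTTTTGAAA) matches the top strand directly at positions 141–151; it anneals to the bottom strand with its 3' end pointing downstream toward position 151.
The 3' ends diverge (primer A extends toward position 1, primer B toward position 199), so the primers never converge on a shared product.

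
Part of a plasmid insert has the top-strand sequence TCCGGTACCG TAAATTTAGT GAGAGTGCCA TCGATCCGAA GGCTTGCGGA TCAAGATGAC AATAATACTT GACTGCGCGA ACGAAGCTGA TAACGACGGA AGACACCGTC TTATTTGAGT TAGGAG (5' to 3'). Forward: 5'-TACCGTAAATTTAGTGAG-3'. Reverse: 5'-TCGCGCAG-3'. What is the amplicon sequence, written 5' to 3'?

5'-TACCGTAAATTTAGTGAGAGTGCCATCGATCCGAAGGCTTGCGGATCAAGATGACAATAATACTTGACTGCGCGA-3'

The forward primer matches the template at positions 6–23.
The reverse primer's reverse complement is CTGCGCGA, which matches the template at positions 73–80.
The product is the template from position 6 through 80 (75 bp).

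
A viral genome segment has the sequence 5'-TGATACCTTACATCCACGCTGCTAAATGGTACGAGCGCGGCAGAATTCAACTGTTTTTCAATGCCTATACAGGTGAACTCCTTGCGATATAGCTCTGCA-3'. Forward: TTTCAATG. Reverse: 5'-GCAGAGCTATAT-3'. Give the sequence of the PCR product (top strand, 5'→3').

Scanning the template, TTTCAATG occurs at positions 56–63; this primer anneals to the bottom strand there with its 3' end pointing downstream.
Taking the reverse complement of GCAGAGCTATAT gives ATATAGCTCTGC, found at positions 87–98 on the template; the primer anneals here to the top strand with its 3' end pointing upstream.
The product is the template from position 56 through 98 (43 bp).

5'-TTTCAATGCCTATACAGGTGAACTCCTTGCGATATAGCTCTGC-3'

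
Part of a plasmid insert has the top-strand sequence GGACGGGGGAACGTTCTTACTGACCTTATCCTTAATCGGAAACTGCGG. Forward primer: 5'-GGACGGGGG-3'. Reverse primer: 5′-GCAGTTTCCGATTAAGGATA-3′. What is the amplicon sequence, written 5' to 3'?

The forward primer matches the template at positions 1–9.
Reverse complement of the reverse primer: TATCCTTAATCGGAAACTGC. This occurs on the top strand at positions 27–46.
The product is the template from position 1 through 46 (46 bp).

5'-GGACGGGGGAACGTTCTTACTGACCTTATCCTTAATCGGAAACTGC-3'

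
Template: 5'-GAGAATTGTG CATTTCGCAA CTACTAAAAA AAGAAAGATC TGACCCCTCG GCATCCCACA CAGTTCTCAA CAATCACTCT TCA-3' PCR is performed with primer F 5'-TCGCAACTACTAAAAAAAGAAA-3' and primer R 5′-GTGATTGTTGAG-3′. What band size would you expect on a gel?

63 bp

Forward primer TCGCAACTACTAAAAAAAGAAA is found on the top strand at positions 15–36.
Reverse complement of the reverse primer: CTCAACAATCAC. This occurs on the top strand at positions 66–77.
The product runs from position 15 to position 77, so its length is 77 − 15 + 1 = 63 bp.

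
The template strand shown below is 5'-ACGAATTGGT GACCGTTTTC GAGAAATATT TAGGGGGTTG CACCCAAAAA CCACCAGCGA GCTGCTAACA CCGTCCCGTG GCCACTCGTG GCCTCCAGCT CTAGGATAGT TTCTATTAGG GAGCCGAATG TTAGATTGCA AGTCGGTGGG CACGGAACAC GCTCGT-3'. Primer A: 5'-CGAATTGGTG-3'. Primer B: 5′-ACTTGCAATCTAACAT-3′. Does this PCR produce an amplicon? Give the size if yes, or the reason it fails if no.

Primer A (CGAATTGGTG) matches the top strand at positions 2–11; it acts as a forward primer.
Primer B's reverse complement is ATGTTAGATTGCAAGT, matching the top strand at positions 128–143; it acts as a reverse primer.
The 3' ends face each other across positions 2–143, giving a 142 bp product.

Yes — a 142 bp product.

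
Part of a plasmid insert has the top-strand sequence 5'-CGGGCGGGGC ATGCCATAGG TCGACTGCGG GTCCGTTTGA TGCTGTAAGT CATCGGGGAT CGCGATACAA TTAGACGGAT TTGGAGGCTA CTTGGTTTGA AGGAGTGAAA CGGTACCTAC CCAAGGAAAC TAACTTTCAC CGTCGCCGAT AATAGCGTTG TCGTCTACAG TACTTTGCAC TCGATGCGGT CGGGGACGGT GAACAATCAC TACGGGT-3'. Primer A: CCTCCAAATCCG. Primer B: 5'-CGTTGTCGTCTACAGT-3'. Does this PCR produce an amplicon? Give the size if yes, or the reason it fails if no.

Primer A (CCTCCAAATCCG) has reverse complement CGGATTTGGAGG, which matches the top strand at positions 76–87; primer A anneals to the top strand there with its 3' end pointing upstream toward position 76.
Primer B (CGTTGTCGTCTACAGT) matches the top strand directly at positions 156–171; it anneals to the bottom strand with its 3' end pointing downstream toward position 171.
The 3' ends diverge (primer A extends toward position 1, primer B toward position 217), so the primers never converge on a shared product.

No product — the primers' 3' ends point away from each other.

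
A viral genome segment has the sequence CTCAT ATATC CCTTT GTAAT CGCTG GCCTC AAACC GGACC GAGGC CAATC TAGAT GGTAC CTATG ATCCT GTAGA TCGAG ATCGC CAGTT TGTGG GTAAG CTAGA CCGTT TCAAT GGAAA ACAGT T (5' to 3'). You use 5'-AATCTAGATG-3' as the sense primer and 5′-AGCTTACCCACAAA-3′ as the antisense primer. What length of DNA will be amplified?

Forward primer AATCTAGATG is found on the top strand at positions 47–56.
Reverse complement of the reverse primer: TTTGTGGGTAAGCT. This occurs on the top strand at positions 89–102.
The product runs from position 47 to position 102, so its length is 102 − 47 + 1 = 56 bp.

56 bp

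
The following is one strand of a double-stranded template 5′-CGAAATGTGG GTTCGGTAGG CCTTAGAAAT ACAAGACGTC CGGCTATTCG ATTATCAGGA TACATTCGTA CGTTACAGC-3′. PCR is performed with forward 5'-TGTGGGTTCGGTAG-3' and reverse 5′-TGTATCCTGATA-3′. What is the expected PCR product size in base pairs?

59 bp

Scanning the template, TGTGGGTTCGGTAG occurs at positions 6–19; this primer anneals to the bottom strand there with its 3' end pointing downstream.
The reverse primer's reverse complement is TATCAGGATACA, which matches the template at positions 53–64.
Amplicon spans positions 6–64: 59 bp.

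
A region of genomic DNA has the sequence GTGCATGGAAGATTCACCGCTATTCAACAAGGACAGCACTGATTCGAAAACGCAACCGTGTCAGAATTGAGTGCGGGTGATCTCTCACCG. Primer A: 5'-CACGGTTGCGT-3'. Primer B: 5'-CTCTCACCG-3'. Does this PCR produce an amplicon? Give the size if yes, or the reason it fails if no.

Primer A (CACGGTTGCGT) has reverse complement ACGCAACCGTG, which matches the top strand at positions 50–60; primer A anneals to the top strand there with its 3' end pointing upstream toward position 50.
Primer B (CTCTCACCG) matches the top strand directly at positions 82–90; it anneals to the bottom strand with its 3' end pointing downstream toward position 90.
The 3' ends diverge (primer A extends toward position 1, primer B toward position 90), so the primers never converge on a shared product.

No product — the primers' 3' ends point away from each other.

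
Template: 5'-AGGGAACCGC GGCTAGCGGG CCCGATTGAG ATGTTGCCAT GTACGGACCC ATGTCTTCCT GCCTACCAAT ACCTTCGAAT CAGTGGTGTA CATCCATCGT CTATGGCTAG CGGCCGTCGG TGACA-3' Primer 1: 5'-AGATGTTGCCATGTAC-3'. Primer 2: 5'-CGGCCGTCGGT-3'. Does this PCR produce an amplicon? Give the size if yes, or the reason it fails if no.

No product — both primers anneal to the same strand and extend in the same direction.

Primer 1 (AGATGTTGCCATGTAC) matches the top strand at positions 29–44 (3' end points downstream).
Primer 2 (CGGCCGTCGGT) also matches the top strand directly, at positions 111–121 — its reverse complement ACCGACGGCCG is not present.
Both primers anneal to the bottom strand with 3' ends pointing the same way, so neither can prime synthesis back toward the other.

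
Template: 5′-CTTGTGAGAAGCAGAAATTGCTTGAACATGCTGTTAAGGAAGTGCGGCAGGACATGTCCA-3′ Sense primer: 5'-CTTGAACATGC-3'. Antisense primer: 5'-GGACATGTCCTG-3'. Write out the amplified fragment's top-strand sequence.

The forward primer matches the template at positions 21–31.
Reverse complement of the reverse primer: CAGGACATGTCC. This occurs on the top strand at positions 48–59.
The product is the template from position 21 through 59 (39 bp).

5'-CTTGAACATGCTGTTAAGGAAGTGCGGCAGGACATGTCC-3'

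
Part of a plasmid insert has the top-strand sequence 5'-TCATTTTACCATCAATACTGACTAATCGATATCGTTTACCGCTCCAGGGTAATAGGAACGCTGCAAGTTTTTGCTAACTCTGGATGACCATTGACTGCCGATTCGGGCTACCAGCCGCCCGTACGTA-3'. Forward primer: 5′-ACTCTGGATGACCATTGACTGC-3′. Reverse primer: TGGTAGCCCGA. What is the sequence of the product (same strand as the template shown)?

5'-ACTCTGGATGACCATTGACTGCCGATTCGGGCTACCA-3'

Forward primer ACTCTGGATGACCATTGACTGC is found on the top strand at positions 77–98.
Reverse complement of the reverse primer: TCGGGCTACCA. This occurs on the top strand at positions 103–113.
The product is the template from position 77 through 113 (37 bp).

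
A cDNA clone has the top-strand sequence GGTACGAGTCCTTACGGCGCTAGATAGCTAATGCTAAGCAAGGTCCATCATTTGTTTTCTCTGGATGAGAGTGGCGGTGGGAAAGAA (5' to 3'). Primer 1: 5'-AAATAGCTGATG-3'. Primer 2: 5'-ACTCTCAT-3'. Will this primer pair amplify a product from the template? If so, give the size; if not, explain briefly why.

Primer 1 (AAATAGCTGATG) does not match the top strand, and its reverse complement CATCAGCTATTT does not match either.
With no annealing site for primer 1, no amplification occurs.

No product — primer 1 has no binding site in the template.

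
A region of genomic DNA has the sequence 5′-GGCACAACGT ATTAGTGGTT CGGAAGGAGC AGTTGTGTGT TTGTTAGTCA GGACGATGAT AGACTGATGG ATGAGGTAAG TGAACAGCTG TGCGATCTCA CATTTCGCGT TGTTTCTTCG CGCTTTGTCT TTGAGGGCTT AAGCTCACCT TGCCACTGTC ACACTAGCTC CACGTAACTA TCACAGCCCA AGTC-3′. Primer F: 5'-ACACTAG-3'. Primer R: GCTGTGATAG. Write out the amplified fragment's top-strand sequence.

Forward primer ACACTAG is found on the top strand at positions 161–167.
The reverse primer's reverse complement is CTATCACAGC, which matches the template at positions 178–187.
The product is the template from position 161 through 187 (27 bp).

5'-ACACTAGCTCCACGTAACTATCACAGC-3'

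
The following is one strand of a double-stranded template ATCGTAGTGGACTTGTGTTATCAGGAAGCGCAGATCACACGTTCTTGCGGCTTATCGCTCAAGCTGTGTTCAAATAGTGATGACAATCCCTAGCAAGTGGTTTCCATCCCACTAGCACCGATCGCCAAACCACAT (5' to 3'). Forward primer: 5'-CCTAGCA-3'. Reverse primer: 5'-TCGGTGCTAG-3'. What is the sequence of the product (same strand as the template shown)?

Scanning the template, CCTAGCA occurs at positions 89–95; this primer anneals to the bottom strand there with its 3' end pointing downstream.
Taking the reverse complement of TCGGTGCTAG gives CTAGCACCGA, found at positions 112–121 on the template; the primer anneals here to the top strand with its 3' end pointing upstream.
The product is the template from position 89 through 121 (33 bp).

5'-CCTAGCAAGTGGTTTCCATCCCACTAGCACCGA-3'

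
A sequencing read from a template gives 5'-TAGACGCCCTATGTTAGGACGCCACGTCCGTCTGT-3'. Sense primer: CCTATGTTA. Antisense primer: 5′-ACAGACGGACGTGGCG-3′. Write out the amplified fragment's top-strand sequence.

The forward primer matches the template at positions 8–16.
Reverse complement of the reverse primer: CGCCACGTCCGTCTGT. This occurs on the top strand at positions 20–35.
The product is the template from position 8 through 35 (28 bp).

5'-CCTATGTTAGGACGCCACGTCCGTCTGT-3'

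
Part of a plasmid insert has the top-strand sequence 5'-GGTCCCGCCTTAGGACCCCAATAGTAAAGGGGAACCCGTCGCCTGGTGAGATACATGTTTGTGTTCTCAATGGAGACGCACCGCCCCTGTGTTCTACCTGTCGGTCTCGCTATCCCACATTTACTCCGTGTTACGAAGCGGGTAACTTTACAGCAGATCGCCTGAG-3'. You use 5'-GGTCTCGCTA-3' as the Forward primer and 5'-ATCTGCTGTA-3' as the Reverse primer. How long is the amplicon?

56 bp

Forward primer GGTCTCGCTA is found on the top strand at positions 103–112.
The reverse primer's reverse complement is TACAGCAGAT, which matches the template at positions 149–158.
The product runs from position 103 to position 158, so its length is 158 − 103 + 1 = 56 bp.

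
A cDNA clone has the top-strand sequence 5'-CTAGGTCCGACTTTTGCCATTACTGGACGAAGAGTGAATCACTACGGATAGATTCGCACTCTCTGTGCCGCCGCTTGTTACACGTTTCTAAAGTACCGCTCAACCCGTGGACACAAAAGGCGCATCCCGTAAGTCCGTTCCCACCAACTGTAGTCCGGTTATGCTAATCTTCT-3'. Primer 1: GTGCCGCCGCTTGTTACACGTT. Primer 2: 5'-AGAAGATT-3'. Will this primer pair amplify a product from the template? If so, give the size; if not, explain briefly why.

Yes — a 109 bp product.

Primer 1 (GTGCCGCCGCTTGTTACACGTT) matches the top strand at positions 65–86; it acts as a forward primer.
Primer 2's reverse complement is AATCTTCT, matching the top strand at positions 166–173; it acts as a reverse primer.
The 3' ends face each other across positions 65–173, giving a 109 bp product.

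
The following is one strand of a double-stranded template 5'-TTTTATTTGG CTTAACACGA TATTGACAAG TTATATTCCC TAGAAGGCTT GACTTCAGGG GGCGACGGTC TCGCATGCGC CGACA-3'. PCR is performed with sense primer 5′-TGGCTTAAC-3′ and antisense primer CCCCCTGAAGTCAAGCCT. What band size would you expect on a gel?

Forward primer TGGCTTAAC is found on the top strand at positions 8–16.
The reverse primer's reverse complement is AGGCTTGACTTCAGGGGG, which matches the template at positions 45–62.
The product runs from position 8 to position 62, so its length is 62 − 8 + 1 = 55 bp.

55 bp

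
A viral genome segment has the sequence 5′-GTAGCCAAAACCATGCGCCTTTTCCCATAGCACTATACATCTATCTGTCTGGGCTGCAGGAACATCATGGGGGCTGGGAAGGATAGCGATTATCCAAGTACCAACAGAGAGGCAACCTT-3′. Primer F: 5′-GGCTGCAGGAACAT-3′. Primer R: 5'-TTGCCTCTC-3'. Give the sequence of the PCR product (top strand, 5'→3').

Forward primer GGCTGCAGGAACAT is found on the top strand at positions 52–65.
The reverse primer's reverse complement is GAGAGGCAA, which matches the template at positions 107–115.
The product is the template from position 52 through 115 (64 bp).

5'-GGCTGCAGGAACATCATGGGGGCTGGGAAGGATAGCGATTATCCAAGTACCAACAGAGAGGCAA-3'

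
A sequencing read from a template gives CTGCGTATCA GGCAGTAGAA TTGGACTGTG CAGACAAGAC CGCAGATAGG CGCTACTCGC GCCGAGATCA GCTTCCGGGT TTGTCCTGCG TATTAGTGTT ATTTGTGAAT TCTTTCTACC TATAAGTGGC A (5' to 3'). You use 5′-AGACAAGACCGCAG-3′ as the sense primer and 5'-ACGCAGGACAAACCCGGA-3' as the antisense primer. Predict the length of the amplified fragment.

Forward primer AGACAAGACCGCAG is found on the top strand at positions 32–45.
Reverse complement of the reverse primer: TCCGGGTTTGTCCTGCGT. This occurs on the top strand at positions 74–91.
The product runs from position 32 to position 91, so its length is 91 − 32 + 1 = 60 bp.

60 bp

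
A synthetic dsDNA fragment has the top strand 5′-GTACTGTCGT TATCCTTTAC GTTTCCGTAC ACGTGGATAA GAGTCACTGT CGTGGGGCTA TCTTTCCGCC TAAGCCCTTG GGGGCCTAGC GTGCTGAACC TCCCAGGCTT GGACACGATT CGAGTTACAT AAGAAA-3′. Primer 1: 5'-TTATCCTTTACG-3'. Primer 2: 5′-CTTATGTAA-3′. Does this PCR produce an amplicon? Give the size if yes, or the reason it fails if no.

Yes — a 124 bp product.

Primer 1 (TTATCCTTTACG) matches the top strand at positions 10–21; it acts as a forward primer.
Primer 2's reverse complement is TTACATAAG, matching the top strand at positions 125–133; it acts as a reverse primer.
The 3' ends face each other across positions 10–133, giving a 124 bp product.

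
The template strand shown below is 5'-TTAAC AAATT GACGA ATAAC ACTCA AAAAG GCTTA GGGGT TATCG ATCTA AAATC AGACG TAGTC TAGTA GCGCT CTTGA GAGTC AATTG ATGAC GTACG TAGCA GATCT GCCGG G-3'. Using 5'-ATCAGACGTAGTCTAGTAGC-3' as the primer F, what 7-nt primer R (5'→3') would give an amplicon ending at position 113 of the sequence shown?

The forward primer binds at positions 53–72; the product's 3' end on the top strand is position 113.
The reverse primer anneals to the top strand over positions 107–113, i.e. to ATCTGCC.
Its sequence written 5'→3' is the reverse complement: GGCAGAT.

5'-GGCAGAT-3'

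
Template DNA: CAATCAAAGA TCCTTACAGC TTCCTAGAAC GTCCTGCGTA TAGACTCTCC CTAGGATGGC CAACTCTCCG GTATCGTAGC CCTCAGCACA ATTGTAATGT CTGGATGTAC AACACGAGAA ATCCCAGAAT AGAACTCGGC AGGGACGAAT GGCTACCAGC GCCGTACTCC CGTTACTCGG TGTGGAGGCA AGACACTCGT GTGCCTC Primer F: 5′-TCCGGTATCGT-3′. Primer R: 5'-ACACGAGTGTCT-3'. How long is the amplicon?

Scanning the template, TCCGGTATCGT occurs at positions 67–77; this primer anneals to the bottom strand there with its 3' end pointing downstream.
Taking the reverse complement of ACACGAGTGTCT gives AGACACTCGTGT, found at positions 191–202 on the template; the primer anneals here to the top strand with its 3' end pointing upstream.
The product runs from position 67 to position 202, so its length is 202 − 67 + 1 = 136 bp.

136 bp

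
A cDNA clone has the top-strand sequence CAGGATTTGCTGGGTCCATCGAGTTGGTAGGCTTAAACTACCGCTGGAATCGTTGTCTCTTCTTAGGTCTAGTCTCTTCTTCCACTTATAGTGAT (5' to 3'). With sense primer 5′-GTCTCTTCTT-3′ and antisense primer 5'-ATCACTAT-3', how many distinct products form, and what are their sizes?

The forward primer GTCTCTTCTT matches the top strand at positions 55–64, 72–81.
The reverse primer's reverse complement is ATAGTGAT, matching at positions 88–95.
Each forward site pairs with the reverse site to give a product ending at position 95: sizes 41, 24 bp.

Two products: 41 bp, 24 bp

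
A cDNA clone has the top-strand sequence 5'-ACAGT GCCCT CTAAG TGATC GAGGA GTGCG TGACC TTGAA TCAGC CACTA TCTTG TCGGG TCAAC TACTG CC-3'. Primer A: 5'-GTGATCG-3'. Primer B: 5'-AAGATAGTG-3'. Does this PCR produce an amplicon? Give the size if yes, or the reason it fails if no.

Yes — a 40 bp product.

Primer A (GTGATCG) matches the top strand at positions 15–21; it acts as a forward primer.
Primer B's reverse complement is CACTATCTT, matching the top strand at positions 46–54; it acts as a reverse primer.
The 3' ends face each other across positions 15–54, giving a 40 bp product.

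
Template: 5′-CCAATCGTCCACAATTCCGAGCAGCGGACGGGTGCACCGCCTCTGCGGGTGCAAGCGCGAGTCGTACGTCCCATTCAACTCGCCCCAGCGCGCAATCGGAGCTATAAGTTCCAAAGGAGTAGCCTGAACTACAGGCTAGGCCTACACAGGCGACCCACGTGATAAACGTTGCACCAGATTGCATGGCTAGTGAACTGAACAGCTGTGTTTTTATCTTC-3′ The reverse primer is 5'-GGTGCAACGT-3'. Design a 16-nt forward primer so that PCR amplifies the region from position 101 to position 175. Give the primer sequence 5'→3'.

5'-GCTATAAGTTCCAAAG-3'

The reverse primer's reverse complement ACGTTGCACC matches the template at positions 166–175; the product starts at position 101.
The forward primer is identical to the top strand over positions 101–116: GCTATAAGTTCCAAAG.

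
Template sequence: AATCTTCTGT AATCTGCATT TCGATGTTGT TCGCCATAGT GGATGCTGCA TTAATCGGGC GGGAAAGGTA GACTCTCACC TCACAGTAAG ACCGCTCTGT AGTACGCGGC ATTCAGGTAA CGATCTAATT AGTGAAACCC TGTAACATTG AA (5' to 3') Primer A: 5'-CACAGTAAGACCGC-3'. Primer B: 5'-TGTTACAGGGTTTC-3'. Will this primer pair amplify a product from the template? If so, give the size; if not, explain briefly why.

Primer A (CACAGTAAGACCGC) matches the top strand at positions 82–95; it acts as a forward primer.
Primer B's reverse complement is GAAACCCTGTAACA, matching the top strand at positions 134–147; it acts as a reverse primer.
The 3' ends face each other across positions 82–147, giving a 66 bp product.

Yes — a 66 bp product.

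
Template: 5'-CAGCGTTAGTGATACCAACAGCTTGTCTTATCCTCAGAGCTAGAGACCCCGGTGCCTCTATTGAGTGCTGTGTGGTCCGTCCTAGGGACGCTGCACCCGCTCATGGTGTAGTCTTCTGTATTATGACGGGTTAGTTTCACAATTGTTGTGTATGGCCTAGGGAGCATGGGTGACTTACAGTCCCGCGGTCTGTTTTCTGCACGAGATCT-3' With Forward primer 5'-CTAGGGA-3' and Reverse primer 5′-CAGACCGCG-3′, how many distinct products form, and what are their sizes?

Two products: 111 bp, 36 bp

The forward primer CTAGGGA matches the top strand at positions 82–88, 157–163.
The reverse primer's reverse complement is CGCGGTCTG, matching at positions 184–192.
Each forward site pairs with the reverse site to give a product ending at position 192: sizes 111, 36 bp.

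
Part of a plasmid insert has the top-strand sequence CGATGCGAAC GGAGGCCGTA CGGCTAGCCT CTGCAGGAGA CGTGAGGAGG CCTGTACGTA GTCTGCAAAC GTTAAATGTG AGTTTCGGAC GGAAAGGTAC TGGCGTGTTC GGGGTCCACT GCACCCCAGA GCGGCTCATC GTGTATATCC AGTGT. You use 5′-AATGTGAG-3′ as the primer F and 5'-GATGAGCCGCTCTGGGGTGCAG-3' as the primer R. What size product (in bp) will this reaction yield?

66 bp

The forward primer matches the template at positions 75–82.
Taking the reverse complement of GATGAGCCGCTCTGGGGTGCAG gives CTGCACCCCAGAGCGGCTCATC, found at positions 119–140 on the template; the primer anneals here to the top strand with its 3' end pointing upstream.
Amplicon spans positions 75–140: 66 bp.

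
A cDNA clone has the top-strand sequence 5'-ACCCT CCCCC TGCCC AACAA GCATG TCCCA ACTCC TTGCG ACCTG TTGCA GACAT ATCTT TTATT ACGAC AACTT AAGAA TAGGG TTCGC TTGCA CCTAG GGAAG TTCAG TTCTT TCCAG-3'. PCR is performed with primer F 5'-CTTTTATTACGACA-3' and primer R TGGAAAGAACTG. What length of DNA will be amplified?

Scanning the template, CTTTTATTACGACA occurs at positions 58–71; this primer anneals to the bottom strand there with its 3' end pointing downstream.
The reverse primer's reverse complement is CAGTTCTTTCCA, which matches the template at positions 108–119.
Amplicon spans positions 58–119: 62 bp.

62 bp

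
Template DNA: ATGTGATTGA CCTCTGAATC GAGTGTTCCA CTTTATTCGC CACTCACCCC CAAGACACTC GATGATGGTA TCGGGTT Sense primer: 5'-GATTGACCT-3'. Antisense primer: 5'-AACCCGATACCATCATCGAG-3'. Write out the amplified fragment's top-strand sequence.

5'-GATTGACCTCTGAATCGAGTGTTCCACTTTATTCGCCACTCACCCCCAAGACACTCGATGATGGTATCGGGTT-3'

Forward primer GATTGACCT is found on the top strand at positions 5–13.
Taking the reverse complement of AACCCGATACCATCATCGAG gives CTCGATGATGGTATCGGGTT, found at positions 58–77 on the template; the primer anneals here to the top strand with its 3' end pointing upstream.
The product is the template from position 5 through 77 (73 bp).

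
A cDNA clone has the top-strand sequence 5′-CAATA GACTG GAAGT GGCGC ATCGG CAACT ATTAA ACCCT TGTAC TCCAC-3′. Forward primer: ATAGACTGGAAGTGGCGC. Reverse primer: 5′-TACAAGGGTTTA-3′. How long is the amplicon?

Scanning the template, ATAGACTGGAAGTGGCGC occurs at positions 3–20; this primer anneals to the bottom strand there with its 3' end pointing downstream.
The reverse primer's reverse complement is TAAACCCTTGTA, which matches the template at positions 33–44.
The product runs from position 3 to position 44, so its length is 44 − 3 + 1 = 42 bp.

42 bp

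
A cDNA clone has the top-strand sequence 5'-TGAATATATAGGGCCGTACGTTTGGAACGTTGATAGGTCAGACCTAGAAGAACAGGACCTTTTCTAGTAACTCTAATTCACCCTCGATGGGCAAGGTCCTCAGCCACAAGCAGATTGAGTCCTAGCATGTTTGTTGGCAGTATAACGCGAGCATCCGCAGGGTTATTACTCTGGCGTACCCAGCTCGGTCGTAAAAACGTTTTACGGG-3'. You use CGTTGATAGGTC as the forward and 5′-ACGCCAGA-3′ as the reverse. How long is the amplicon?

150 bp

Forward primer CGTTGATAGGTC is found on the top strand at positions 28–39.
Reverse complement of the reverse primer: TCTGGCGT. This occurs on the top strand at positions 170–177.
Amplicon spans positions 28–177: 150 bp.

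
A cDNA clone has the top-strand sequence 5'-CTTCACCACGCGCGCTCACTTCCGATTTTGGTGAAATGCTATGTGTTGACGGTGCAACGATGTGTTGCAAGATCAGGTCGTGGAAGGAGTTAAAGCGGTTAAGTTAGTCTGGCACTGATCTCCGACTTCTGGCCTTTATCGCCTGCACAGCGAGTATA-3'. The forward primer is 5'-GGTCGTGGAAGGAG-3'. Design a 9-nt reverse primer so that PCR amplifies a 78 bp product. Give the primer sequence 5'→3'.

The forward primer binds at positions 76–89, so a 78 bp product ends at position 76 + 78 − 1 = 153.
The reverse primer anneals to the top strand over positions 145–153, i.e. to GCACAGCGA.
Its sequence written 5'→3' is the reverse complement: TCGCTGTGC.

5'-TCGCTGTGC-3'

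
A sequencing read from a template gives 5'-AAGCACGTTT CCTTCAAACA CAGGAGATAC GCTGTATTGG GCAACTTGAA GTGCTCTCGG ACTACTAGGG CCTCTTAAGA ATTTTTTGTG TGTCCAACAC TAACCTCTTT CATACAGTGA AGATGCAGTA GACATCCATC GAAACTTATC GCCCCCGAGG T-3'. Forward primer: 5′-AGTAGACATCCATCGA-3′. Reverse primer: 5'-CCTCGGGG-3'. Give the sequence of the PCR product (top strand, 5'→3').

Scanning the template, AGTAGACATCCATCGA occurs at positions 127–142; this primer anneals to the bottom strand there with its 3' end pointing downstream.
Taking the reverse complement of CCTCGGGG gives CCCCGAGG, found at positions 153–160 on the template; the primer anneals here to the top strand with its 3' end pointing upstream.
The product is the template from position 127 through 160 (34 bp).

5'-AGTAGACATCCATCGAAACTTATCGCCCCCGAGG-3'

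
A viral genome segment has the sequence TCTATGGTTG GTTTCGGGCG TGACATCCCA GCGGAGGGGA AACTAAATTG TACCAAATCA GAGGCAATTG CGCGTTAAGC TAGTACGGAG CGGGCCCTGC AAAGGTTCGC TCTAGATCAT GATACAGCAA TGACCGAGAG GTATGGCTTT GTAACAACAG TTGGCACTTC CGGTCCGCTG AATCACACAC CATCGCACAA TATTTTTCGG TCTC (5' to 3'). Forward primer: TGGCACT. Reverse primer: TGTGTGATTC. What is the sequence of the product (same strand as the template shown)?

The forward primer matches the template at positions 162–168.
Taking the reverse complement of TGTGTGATTC gives GAATCACACA, found at positions 180–189 on the template; the primer anneals here to the top strand with its 3' end pointing upstream.
The product is the template from position 162 through 189 (28 bp).

5'-TGGCACTTCCGGTCCGCTGAATCACACA-3'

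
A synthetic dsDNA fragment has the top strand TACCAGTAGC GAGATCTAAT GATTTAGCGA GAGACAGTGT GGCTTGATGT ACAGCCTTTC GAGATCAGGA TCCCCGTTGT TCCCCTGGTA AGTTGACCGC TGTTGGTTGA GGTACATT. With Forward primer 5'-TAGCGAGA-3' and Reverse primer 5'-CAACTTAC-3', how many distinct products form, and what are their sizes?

Two products: 89 bp, 71 bp

The forward primer TAGCGAGA matches the top strand at positions 7–14, 25–32.
The reverse primer's reverse complement is GTAAGTTG, matching at positions 88–95.
Each forward site pairs with the reverse site to give a product ending at position 95: sizes 89, 71 bp.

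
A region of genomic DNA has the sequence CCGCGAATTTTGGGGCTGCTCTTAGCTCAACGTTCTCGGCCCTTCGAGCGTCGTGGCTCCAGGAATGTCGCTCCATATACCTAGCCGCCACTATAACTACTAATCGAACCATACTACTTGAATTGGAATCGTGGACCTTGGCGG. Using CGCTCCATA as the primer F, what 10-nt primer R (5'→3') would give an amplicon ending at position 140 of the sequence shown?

The forward primer binds at positions 69–77; the product's 3' end on the top strand is position 140.
The reverse primer anneals to the top strand over positions 131–140, i.e. to GTGGACCTTG.
Its sequence written 5'→3' is the reverse complement: CAAGGTCCAC.

5'-CAAGGTCCAC-3'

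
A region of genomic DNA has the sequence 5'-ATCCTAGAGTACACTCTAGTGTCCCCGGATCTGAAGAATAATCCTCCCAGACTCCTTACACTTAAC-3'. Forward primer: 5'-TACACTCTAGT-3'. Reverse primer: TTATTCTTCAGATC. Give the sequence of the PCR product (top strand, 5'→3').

The forward primer matches the template at positions 10–20.
Taking the reverse complement of TTATTCTTCAGATC gives GATCTGAAGAATAA, found at positions 28–41 on the template; the primer anneals here to the top strand with its 3' end pointing upstream.
The product is the template from position 10 through 41 (32 bp).

5'-TACACTCTAGTGTCCCCGGATCTGAAGAATAA-3'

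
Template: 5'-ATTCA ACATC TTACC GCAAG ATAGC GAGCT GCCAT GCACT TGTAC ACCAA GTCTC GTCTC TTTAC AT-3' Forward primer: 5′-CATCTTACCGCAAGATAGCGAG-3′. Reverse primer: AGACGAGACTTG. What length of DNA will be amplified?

Forward primer CATCTTACCGCAAGATAGCGAG is found on the top strand at positions 7–28.
The reverse primer's reverse complement is CAAGTCTCGTCT, which matches the template at positions 48–59.
The product runs from position 7 to position 59, so its length is 59 − 7 + 1 = 53 bp.

53 bp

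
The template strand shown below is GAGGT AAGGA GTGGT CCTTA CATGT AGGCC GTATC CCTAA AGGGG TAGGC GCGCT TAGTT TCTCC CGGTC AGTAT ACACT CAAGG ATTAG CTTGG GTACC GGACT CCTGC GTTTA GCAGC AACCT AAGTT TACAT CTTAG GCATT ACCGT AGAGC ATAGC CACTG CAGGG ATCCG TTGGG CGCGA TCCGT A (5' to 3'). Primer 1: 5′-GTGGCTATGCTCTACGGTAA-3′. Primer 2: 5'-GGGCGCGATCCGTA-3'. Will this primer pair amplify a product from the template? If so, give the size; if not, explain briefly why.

No product — the primers' 3' ends point away from each other.

Primer 1 (GTGGCTATGCTCTACGGTAA) has reverse complement TTACCGTAGAGCATAGCCAC, which matches the top strand at positions 144–163; primer 1 anneals to the top strand there with its 3' end pointing upstream toward position 144.
Primer 2 (GGGCGCGATCCGTA) matches the top strand directly at positions 178–191; it anneals to the bottom strand with its 3' end pointing downstream toward position 191.
The 3' ends diverge (primer 1 extends toward position 1, primer 2 toward position 191), so the primers never converge on a shared product.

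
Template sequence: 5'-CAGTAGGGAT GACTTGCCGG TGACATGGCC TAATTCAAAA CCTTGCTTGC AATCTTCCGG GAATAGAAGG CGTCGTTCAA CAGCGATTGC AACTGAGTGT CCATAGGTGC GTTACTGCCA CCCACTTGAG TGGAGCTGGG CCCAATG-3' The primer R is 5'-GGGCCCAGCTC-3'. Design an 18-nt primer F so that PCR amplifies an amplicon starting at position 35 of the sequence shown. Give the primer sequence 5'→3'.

The reverse primer's reverse complement GAGCTGGGCCC matches the template at positions 133–143; the product starts at position 35.
The forward primer is identical to the top strand over positions 35–52: TCAAAACCTTGCTTGCAA.

5'-TCAAAACCTTGCTTGCAA-3'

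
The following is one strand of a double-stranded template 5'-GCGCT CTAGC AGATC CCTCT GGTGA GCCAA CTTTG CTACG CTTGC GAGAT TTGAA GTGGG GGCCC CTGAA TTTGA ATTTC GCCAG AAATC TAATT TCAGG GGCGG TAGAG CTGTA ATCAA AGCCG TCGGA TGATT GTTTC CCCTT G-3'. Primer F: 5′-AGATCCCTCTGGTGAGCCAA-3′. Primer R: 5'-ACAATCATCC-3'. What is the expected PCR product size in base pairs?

127 bp

The forward primer matches the template at positions 11–30.
Taking the reverse complement of ACAATCATCC gives GGATGATTGT, found at positions 128–137 on the template; the primer anneals here to the top strand with its 3' end pointing upstream.
Amplicon spans positions 11–137: 127 bp.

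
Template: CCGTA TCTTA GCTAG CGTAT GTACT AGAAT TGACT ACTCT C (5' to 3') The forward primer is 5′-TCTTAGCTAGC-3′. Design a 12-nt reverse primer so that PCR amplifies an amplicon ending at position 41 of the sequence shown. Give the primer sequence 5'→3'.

5'-GAGAGTAGTCAA-3'

The forward primer binds at positions 6–16; the product's 3' end on the top strand is position 41.
The reverse primer anneals to the top strand over positions 30–41, i.e. to TTGACTACTCTC.
Its sequence written 5'→3' is the reverse complement: GAGAGTAGTCAA.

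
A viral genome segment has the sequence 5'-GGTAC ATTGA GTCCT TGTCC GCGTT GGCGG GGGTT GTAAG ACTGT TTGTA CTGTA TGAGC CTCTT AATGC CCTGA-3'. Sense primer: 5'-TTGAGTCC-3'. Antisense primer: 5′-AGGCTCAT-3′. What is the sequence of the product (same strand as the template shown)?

5'-TTGAGTCCTTGTCCGCGTTGGCGGGGGTTGTAAGACTGTTTGTACTGTATGAGCCT-3'

Scanning the template, TTGAGTCC occurs at positions 7–14; this primer anneals to the bottom strand there with its 3' end pointing downstream.
Taking the reverse complement of AGGCTCAT gives ATGAGCCT, found at positions 55–62 on the template; the primer anneals here to the top strand with its 3' end pointing upstream.
The product is the template from position 7 through 62 (56 bp).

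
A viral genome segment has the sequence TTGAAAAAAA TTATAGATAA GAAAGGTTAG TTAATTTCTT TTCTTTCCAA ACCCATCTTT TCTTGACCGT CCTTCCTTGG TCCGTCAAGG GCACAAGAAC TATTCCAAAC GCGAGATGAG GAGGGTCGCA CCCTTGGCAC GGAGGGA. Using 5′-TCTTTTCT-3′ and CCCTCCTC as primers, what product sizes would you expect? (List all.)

89 bp, 70 bp

The forward primer TCTTTTCT matches the top strand at positions 37–44, 56–63.
The reverse primer's reverse complement is GAGGAGGG, matching at positions 118–125.
Each forward site pairs with the reverse site to give a product ending at position 125: sizes 89, 70 bp.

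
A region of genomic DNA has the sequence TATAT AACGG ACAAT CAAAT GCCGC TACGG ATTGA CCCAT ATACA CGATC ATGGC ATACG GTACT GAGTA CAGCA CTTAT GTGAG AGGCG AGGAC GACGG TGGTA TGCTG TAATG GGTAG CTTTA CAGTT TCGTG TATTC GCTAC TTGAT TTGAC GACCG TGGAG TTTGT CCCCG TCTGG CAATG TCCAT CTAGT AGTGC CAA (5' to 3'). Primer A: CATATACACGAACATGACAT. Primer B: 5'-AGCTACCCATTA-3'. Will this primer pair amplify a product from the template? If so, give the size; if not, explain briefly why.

No product — primer A has no binding site in the template.

Primer A (CATATACACGAACATGACAT) does not match the top strand, and its reverse complement ATGTCATGTTCGTGTATATG does not match either.
With no annealing site for primer A, no amplification occurs.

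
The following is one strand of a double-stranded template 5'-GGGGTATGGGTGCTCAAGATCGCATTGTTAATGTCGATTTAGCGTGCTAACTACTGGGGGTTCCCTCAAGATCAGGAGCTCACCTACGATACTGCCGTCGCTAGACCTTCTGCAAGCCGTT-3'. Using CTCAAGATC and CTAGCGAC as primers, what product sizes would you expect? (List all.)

The forward primer CTCAAGATC matches the top strand at positions 13–21, 65–73.
The reverse primer's reverse complement is GTCGCTAG, matching at positions 97–104.
Each forward site pairs with the reverse site to give a product ending at position 104: sizes 92, 40 bp.

92 bp, 40 bp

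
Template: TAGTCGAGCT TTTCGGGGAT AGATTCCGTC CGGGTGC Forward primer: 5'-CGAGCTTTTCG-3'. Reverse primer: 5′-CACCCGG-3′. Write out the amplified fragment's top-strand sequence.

5'-CGAGCTTTTCGGGGATAGATTCCGTCCGGGTG-3'

Forward primer CGAGCTTTTCG is found on the top strand at positions 5–15.
Taking the reverse complement of CACCCGG gives CCGGGTG, found at positions 30–36 on the template; the primer anneals here to the top strand with its 3' end pointing upstream.
The product is the template from position 5 through 36 (32 bp).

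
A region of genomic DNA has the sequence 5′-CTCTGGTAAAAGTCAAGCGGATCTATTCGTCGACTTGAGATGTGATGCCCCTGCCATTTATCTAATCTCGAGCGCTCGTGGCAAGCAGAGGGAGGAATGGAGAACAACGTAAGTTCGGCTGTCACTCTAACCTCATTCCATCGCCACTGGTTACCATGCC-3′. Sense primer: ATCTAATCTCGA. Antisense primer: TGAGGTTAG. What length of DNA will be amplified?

76 bp

Forward primer ATCTAATCTCGA is found on the top strand at positions 60–71.
Reverse complement of the reverse primer: CTAACCTCA. This occurs on the top strand at positions 127–135.
Product length = (reverse-primer end) − (forward-primer start) + 1 = 135 − 60 + 1 = 76 bp.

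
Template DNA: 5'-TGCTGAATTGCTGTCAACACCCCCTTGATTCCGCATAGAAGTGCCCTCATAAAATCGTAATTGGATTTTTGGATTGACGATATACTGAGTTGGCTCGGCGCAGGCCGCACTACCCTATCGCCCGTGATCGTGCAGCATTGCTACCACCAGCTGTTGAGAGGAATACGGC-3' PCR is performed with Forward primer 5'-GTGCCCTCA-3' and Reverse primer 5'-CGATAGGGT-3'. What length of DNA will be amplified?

The forward primer matches the template at positions 41–49.
Taking the reverse complement of CGATAGGGT gives ACCCTATCG, found at positions 112–120 on the template; the primer anneals here to the top strand with its 3' end pointing upstream.
The product runs from position 41 to position 120, so its length is 120 − 41 + 1 = 80 bp.

80 bp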